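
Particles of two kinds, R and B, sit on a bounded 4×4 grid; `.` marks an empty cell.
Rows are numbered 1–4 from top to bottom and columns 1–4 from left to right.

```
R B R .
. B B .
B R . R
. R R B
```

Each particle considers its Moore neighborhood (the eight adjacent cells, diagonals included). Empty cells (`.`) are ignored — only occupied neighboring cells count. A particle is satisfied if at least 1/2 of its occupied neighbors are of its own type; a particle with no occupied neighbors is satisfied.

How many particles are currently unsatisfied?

7

(1,1)R 0/2 unhappy
(1,2)B 2/4 ok
(1,3)R 0/3 unhappy
(2,2)B 3/6 ok
(2,3)B 2/5 unhappy
(3,1)B 1/3 unhappy
(3,2)R 2/5 unhappy
(3,4)R 1/3 unhappy
(4,2)R 2/3 ok
(4,3)R 3/4 ok
(4,4)B 0/2 unhappy
Unsatisfied: (1,1), (1,3), (2,3), (3,1), (3,2), (3,4), (4,4) — 7 in total.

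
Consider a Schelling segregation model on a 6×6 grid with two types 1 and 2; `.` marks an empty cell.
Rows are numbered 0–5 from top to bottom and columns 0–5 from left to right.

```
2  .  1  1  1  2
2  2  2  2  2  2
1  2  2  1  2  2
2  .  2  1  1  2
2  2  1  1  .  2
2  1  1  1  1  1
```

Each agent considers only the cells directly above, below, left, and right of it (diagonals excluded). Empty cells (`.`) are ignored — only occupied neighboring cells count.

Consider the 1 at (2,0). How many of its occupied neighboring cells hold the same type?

0

Occupied neighbors of (2,0): (1,0)=2, (3,0)=2, (2,1)=2.
Same type (1): 0 of 3.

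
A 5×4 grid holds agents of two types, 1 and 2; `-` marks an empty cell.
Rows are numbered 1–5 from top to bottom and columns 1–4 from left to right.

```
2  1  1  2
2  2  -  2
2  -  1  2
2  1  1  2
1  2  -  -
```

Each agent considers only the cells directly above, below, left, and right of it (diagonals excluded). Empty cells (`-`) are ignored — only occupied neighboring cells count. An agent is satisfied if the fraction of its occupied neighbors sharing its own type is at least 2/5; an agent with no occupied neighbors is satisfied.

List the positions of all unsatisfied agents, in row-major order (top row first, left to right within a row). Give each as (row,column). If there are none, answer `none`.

Row 1: (1,1)2 1/2 ✓ · (1,2)1 1/3 ✗ · (1,3)1 1/2 ✓ · (1,4)2 1/2 ✓
Row 2: (2,1)2 3/3 ✓ · (2,2)2 1/2 ✓ · (2,4)2 2/2 ✓
Row 3: (3,1)2 2/2 ✓ · (3,3)1 1/2 ✓ · (3,4)2 2/3 ✓
Row 4: (4,1)2 1/3 ✗ · (4,2)1 1/3 ✗ · (4,3)1 2/3 ✓ · (4,4)2 1/2 ✓
Row 5: (5,1)1 0/2 ✗ · (5,2)2 0/2 ✗

(1,2), (4,1), (4,2), (5,1), (5,2)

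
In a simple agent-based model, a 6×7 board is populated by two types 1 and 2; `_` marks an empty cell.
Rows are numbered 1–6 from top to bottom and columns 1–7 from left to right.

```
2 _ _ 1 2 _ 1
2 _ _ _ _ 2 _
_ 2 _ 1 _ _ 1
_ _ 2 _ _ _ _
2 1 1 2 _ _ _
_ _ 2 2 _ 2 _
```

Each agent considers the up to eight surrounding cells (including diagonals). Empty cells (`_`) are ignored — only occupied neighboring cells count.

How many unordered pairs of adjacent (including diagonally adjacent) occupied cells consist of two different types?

11

Scan each occupied cell's neighbors to the right and below (and the two forward diagonals) so each pair is counted once.
Row 1: 2(1,1)–2(2,1)= 1(1,4)–2(1,5)≠ 2(1,5)–2(2,6)= 1(1,7)–2(2,6)≠  → 2/4 unlike.
Row 2: 2(2,1)–2(3,2)= 2(2,6)–1(3,7)≠  → 1/2 unlike.
Row 3: 2(3,2)–2(4,3)= 1(3,4)–2(4,3)≠  → 1/2 unlike.
Row 4: 2(4,3)–1(5,3)≠ 2(4,3)–2(5,4)= 2(4,3)–1(5,2)≠  → 2/3 unlike.
Row 5: 2(5,1)–1(5,2)≠ 1(5,2)–1(5,3)= 1(5,2)–2(6,3)≠ 1(5,3)–2(5,4)≠ 1(5,3)–2(6,3)≠ 1(5,3)–2(6,4)≠ 2(5,4)–2(6,4)= 2(5,4)–2(6,3)=  → 5/8 unlike.
Row 6: 2(6,3)–2(6,4)=  → 0/1 unlike.
Total adjacent occupied pairs: 20; unlike-type pairs: 11.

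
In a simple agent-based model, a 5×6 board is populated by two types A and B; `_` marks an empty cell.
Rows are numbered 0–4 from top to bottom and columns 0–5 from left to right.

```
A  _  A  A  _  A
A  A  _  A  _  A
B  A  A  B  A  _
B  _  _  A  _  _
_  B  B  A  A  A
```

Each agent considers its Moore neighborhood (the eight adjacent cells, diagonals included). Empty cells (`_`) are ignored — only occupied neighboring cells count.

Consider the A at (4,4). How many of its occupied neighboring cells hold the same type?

3

Occupied neighbors of (4,4): (3,3)=A, (4,3)=A, (4,5)=A.
Same type (A): 3 of 3.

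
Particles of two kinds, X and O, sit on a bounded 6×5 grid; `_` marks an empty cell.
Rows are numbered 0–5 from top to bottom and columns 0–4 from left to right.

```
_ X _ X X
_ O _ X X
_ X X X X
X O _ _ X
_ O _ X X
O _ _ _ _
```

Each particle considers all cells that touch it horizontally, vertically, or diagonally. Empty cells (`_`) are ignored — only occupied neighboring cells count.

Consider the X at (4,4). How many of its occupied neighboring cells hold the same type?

2

Occupied neighbors of (4,4): (3,4)=X, (4,3)=X.
Same type (X): 2 of 2.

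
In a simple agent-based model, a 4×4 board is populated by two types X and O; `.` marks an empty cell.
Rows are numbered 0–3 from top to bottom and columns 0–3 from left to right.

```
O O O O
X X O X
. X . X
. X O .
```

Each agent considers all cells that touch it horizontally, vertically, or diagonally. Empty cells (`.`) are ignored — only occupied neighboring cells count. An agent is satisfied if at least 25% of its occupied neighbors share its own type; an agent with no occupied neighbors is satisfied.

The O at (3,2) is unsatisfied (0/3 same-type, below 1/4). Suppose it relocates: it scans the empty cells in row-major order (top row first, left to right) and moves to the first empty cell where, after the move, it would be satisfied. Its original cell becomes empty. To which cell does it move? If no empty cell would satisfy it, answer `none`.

Vacating (3,2). Empty cells in order:
  (2,0): 0/4 same-type → still unsatisfied.
  (2,2): 1/6 same-type → still unsatisfied.
  (3,0): 0/2 same-type → still unsatisfied.
  (3,3): 0/1 same-type → still unsatisfied.

none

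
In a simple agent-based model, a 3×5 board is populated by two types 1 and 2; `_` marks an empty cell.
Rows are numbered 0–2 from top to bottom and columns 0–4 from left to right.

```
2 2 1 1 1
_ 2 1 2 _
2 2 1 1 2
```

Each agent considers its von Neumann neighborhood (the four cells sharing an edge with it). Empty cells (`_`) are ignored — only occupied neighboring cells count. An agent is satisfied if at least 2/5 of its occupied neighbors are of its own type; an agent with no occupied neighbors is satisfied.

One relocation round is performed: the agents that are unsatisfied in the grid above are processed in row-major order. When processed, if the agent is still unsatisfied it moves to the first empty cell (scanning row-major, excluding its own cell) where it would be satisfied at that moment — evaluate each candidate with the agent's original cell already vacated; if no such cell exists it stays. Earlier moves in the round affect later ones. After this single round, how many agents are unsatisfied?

1

Initially unsatisfied (in order): (1,3), (2,3), (2,4).
  (1,3) → (1,0).
  (2,3): now satisfied by earlier moves; stays.
  (2,4): no empty cell satisfies it; stays.
Resulting grid:
2 2 1 1 1
2 2 1 _ _
2 2 1 1 2
Unsatisfied now: (2,4).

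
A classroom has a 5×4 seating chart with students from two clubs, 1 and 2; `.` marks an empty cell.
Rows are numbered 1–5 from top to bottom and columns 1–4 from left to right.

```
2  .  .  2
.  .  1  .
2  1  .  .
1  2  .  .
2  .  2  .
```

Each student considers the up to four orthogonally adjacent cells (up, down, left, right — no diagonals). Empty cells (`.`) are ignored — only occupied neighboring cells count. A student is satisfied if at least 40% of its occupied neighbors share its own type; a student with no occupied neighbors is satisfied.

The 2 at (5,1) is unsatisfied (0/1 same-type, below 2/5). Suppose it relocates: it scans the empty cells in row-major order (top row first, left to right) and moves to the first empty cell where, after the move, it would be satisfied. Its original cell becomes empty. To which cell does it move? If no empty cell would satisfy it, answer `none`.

(1,2)

Vacating (5,1). Empty cells in order:
  (1,2): 1/1 same-type → satisfied — stop here.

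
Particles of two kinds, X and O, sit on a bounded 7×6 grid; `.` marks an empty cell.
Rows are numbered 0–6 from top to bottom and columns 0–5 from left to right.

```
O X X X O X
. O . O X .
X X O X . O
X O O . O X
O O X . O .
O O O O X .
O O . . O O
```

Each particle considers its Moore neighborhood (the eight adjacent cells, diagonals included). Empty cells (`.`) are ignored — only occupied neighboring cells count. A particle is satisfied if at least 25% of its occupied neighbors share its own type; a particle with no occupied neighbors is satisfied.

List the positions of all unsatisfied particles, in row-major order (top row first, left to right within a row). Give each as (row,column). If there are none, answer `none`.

(0,0)O 1/2 ok
(0,1)X 1/3 ok
(0,2)X 2/4 ok
(0,3)X 2/4 ok
(0,4)O 1/4 ok
(0,5)X 1/2 ok
(1,1)O 2/6 ok
(1,3)O 2/6 ok
(1,4)X 3/6 ok
(2,0)X 2/4 ok
(2,1)X 2/6 ok
(2,2)O 4/6 ok
(2,3)X 1/5 unhappy
(2,5)O 1/3 ok
(3,0)X 2/5 ok
(3,1)O 4/8 ok
(3,2)O 3/6 ok
(3,4)O 2/4 ok
(3,5)X 0/3 unhappy
(4,0)O 4/5 ok
(4,1)O 6/8 ok
(4,2)X 0/6 unhappy
(4,4)O 2/4 ok
(5,0)O 5/5 ok
(5,1)O 6/7 ok
(5,2)O 4/5 ok
(5,3)O 3/5 ok
(5,4)X 0/4 unhappy
(6,0)O 3/3 ok
(6,1)O 4/4 ok
(6,4)O 2/3 ok
(6,5)O 1/2 ok

(2,3), (3,5), (4,2), (5,4)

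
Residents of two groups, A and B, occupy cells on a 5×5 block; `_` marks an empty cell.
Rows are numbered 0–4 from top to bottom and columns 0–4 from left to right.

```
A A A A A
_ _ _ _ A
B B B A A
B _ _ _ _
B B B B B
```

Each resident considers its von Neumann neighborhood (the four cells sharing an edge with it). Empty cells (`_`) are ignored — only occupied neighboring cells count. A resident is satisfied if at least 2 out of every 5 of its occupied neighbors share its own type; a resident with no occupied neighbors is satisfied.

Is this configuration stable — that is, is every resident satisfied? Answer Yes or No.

Row 0: (0,0)A 1/1 ✓ · (0,1)A 2/2 ✓ · (0,2)A 2/2 ✓ · (0,3)A 2/2 ✓ · (0,4)A 2/2 ✓
Row 1: (1,4)A 2/2 ✓
Row 2: (2,0)B 2/2 ✓ · (2,1)B 2/2 ✓ · (2,2)B 1/2 ✓ · (2,3)A 1/2 ✓ · (2,4)A 2/2 ✓
Row 3: (3,0)B 2/2 ✓
Row 4: (4,0)B 2/2 ✓ · (4,1)B 2/2 ✓ · (4,2)B 2/2 ✓ · (4,3)B 2/2 ✓ · (4,4)B 1/1 ✓
All meet the threshold, so the configuration is stable.

Yes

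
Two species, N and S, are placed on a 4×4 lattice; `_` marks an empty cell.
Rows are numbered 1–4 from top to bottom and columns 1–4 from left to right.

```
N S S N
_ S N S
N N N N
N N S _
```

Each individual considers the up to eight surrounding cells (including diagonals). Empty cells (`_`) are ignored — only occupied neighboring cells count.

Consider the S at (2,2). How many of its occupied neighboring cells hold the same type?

2

Occupied neighbors of (2,2): (1,1)=N, (1,2)=S, (1,3)=S, (2,3)=N, (3,1)=N, (3,2)=N, (3,3)=N.
Same type (S): 2 of 7.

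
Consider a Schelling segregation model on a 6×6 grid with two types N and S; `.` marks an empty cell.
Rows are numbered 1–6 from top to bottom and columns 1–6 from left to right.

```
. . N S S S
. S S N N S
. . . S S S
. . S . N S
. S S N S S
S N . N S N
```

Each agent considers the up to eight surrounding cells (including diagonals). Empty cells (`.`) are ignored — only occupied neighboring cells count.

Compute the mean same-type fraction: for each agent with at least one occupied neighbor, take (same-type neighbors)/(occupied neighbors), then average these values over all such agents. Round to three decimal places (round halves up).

Row 1: (1,3)N 1/4 · (1,4)S 2/5 · (1,5)S 3/5 · (1,6)S 2/3
Row 2: (2,2)S 1/2 · (2,3)S 3/5 · (2,4)N 2/7 · (2,5)N 1/8 · (2,6)S 4/5
Row 3: (3,4)S 3/6 · (3,5)S 4/7 · (3,6)S 3/5
Row 4: (4,3)S 3/4 · (4,5)N 1/7 · (4,6)S 4/5
Row 5: (5,2)S 3/4 · (5,3)S 2/5 · (5,4)N 2/6 · (5,5)S 3/7 · (5,6)S 3/5
Row 6: (6,1)S 1/2 · (6,2)N 0/3 · (6,4)N 1/4 · (6,5)S 2/5 · (6,6)N 0/3
Sum over 25 agents: 1/4 + 2/5 + 3/5 + 2/3 + 1/2 + 3/5 + 2/7 + 1/8 + 4/5 + 3/6 + 4/7 + 3/5 + 3/4 + 1/7 + 4/5 + 3/4 + 2/5 + 2/6 + 3/7 + 3/5 + 1/2 + 0/3 + 1/4 + 2/5 + 0/3 = 3151/280; mean = 3151/280 ÷ 25 = 3151/7000 = 0.450142… → 0.450.

0.450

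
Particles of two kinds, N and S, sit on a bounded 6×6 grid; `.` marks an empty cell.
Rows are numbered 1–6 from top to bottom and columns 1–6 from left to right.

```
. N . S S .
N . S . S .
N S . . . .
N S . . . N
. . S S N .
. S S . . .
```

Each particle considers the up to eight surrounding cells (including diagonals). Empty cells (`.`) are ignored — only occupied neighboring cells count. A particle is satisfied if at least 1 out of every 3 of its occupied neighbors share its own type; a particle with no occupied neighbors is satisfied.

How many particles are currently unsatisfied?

0

Row 1: (1,2)N 1/2 satisfied · (1,4)S 3/3 satisfied · (1,5)S 2/2 satisfied
Row 2: (2,1)N 2/3 satisfied · (2,3)S 2/3 satisfied · (2,5)S 2/2 satisfied
Row 3: (3,1)N 2/4 satisfied · (3,2)S 2/5 satisfied
Row 4: (4,1)N 1/3 satisfied · (4,2)S 2/4 satisfied · (4,6)N 1/1 satisfied
Row 5: (5,3)S 4/4 satisfied · (5,4)S 2/3 satisfied · (5,5)N 1/2 satisfied
Row 6: (6,2)S 2/2 satisfied · (6,3)S 3/3 satisfied
Every one meets the threshold.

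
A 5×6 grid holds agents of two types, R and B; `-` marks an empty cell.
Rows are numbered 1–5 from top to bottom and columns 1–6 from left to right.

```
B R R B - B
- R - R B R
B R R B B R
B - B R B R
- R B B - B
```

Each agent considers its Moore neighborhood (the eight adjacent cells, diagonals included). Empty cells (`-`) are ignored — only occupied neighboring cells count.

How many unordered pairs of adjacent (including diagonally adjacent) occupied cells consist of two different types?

Scan each occupied cell's neighbors to the right and below (and the two forward diagonals) so each pair is counted once.
Row 1: B(1,1)–R(1,2)≠ B(1,1)–R(2,2)≠ R(1,2)–R(1,3)= R(1,2)–R(2,2)= R(1,3)–B(1,4)≠ R(1,3)–R(2,4)= R(1,3)–R(2,2)= B(1,4)–R(2,4)≠ B(1,4)–B(2,5)= B(1,6)–R(2,6)≠ B(1,6)–B(2,5)=  → 5/11 unlike.
Row 2: R(2,2)–R(3,2)= R(2,2)–R(3,3)= R(2,2)–B(3,1)≠ R(2,4)–B(2,5)≠ R(2,4)–B(3,4)≠ R(2,4)–B(3,5)≠ R(2,4)–R(3,3)= B(2,5)–R(2,6)≠ B(2,5)–B(3,5)= B(2,5)–R(3,6)≠ B(2,5)–B(3,4)= R(2,6)–R(3,6)= R(2,6)–B(3,5)≠  → 7/13 unlike.
Row 3: B(3,1)–R(3,2)≠ B(3,1)–B(4,1)= R(3,2)–R(3,3)= R(3,2)–B(4,3)≠ R(3,2)–B(4,1)≠ R(3,3)–B(3,4)≠ R(3,3)–B(4,3)≠ R(3,3)–R(4,4)= B(3,4)–B(3,5)= B(3,4)–R(4,4)≠ B(3,4)–B(4,5)= B(3,4)–B(4,3)= B(3,5)–R(3,6)≠ B(3,5)–B(4,5)= B(3,5)–R(4,6)≠ B(3,5)–R(4,4)≠ R(3,6)–R(4,6)= R(3,6)–B(4,5)≠  → 10/18 unlike.
Row 4: B(4,1)–R(5,2)≠ B(4,3)–R(4,4)≠ B(4,3)–B(5,3)= B(4,3)–B(5,4)= B(4,3)–R(5,2)≠ R(4,4)–B(4,5)≠ R(4,4)–B(5,4)≠ R(4,4)–B(5,3)≠ B(4,5)–R(4,6)≠ B(4,5)–B(5,6)= B(4,5)–B(5,4)= R(4,6)–B(5,6)≠  → 8/12 unlike.
Row 5: R(5,2)–B(5,3)≠ B(5,3)–B(5,4)=  → 1/2 unlike.
Total adjacent occupied pairs: 56; unlike-type pairs: 31.

31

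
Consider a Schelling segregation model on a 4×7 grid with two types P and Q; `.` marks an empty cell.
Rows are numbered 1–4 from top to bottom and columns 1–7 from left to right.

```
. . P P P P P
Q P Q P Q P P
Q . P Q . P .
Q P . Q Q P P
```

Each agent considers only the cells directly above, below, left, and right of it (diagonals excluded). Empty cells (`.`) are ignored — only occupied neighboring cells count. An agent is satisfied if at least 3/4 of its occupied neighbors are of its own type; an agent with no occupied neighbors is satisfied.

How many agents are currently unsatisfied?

Row 1: (1,3)P 1/2 not · (1,4)P 3/3 satisfied · (1,5)P 2/3 not · (1,6)P 3/3 satisfied · (1,7)P 2/2 satisfied
Row 2: (2,1)Q 1/2 not · (2,2)P 0/2 not · (2,3)Q 0/4 not · (2,4)P 1/4 not · (2,5)Q 0/3 not · (2,6)P 3/4 satisfied · (2,7)P 2/2 satisfied
Row 3: (3,1)Q 2/2 satisfied · (3,3)P 0/2 not · (3,4)Q 1/3 not · (3,6)P 2/2 satisfied
Row 4: (4,1)Q 1/2 not · (4,2)P 0/1 not · (4,4)Q 2/2 satisfied · (4,5)Q 1/2 not · (4,6)P 2/3 not · (4,7)P 1/1 satisfied
Unsatisfied: (1,3), (1,5), (2,1), (2,2), (2,3), (2,4), (2,5), (3,3), (3,4), (4,1), (4,2), (4,5), (4,6) — 13 in total.

13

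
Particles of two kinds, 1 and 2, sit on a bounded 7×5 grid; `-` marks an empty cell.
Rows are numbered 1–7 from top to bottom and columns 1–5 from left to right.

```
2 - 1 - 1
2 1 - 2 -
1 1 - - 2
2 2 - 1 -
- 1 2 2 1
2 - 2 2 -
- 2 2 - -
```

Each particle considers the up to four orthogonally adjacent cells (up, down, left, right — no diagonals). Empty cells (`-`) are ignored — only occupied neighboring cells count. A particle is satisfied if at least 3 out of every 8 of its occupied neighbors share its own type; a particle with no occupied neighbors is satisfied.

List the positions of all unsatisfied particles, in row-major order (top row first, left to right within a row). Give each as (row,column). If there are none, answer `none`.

(1,1)2 1/1 ✓
(1,3)1 0/0 ✓
(1,5)1 0/0 ✓
(2,1)2 1/3 ✗
(2,2)1 1/2 ✓
(2,4)2 0/0 ✓
(3,1)1 1/3 ✗
(3,2)1 2/3 ✓
(3,5)2 0/0 ✓
(4,1)2 1/2 ✓
(4,2)2 1/3 ✗
(4,4)1 0/1 ✗
(5,2)1 0/2 ✗
(5,3)2 2/3 ✓
(5,4)2 2/4 ✓
(5,5)1 0/1 ✗
(6,1)2 0/0 ✓
(6,3)2 3/3 ✓
(6,4)2 2/2 ✓
(7,2)2 1/1 ✓
(7,3)2 2/2 ✓

(2,1), (3,1), (4,2), (4,4), (5,2), (5,5)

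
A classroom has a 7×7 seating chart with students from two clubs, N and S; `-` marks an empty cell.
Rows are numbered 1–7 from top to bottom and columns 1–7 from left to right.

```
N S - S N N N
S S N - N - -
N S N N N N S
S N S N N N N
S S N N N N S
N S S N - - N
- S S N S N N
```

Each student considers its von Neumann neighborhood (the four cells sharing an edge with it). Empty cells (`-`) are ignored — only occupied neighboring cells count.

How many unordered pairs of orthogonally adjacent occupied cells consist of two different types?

Scan each occupied cell's neighbors to the right and below so each pair is counted once.
Row 1: N(1,1)–S(1,2)≠ N(1,1)–S(2,1)≠ S(1,2)–S(2,2)= S(1,4)–N(1,5)≠ N(1,5)–N(1,6)= N(1,5)–N(2,5)= N(1,6)–N(1,7)=  → 3/7 unlike.
Row 2: S(2,1)–S(2,2)= S(2,1)–N(3,1)≠ S(2,2)–N(2,3)≠ S(2,2)–S(3,2)= N(2,3)–N(3,3)= N(2,5)–N(3,5)=  → 2/6 unlike.
Row 3: N(3,1)–S(3,2)≠ N(3,1)–S(4,1)≠ S(3,2)–N(3,3)≠ S(3,2)–N(4,2)≠ N(3,3)–N(3,4)= N(3,3)–S(4,3)≠ N(3,4)–N(3,5)= N(3,4)–N(4,4)= N(3,5)–N(3,6)= N(3,5)–N(4,5)= N(3,6)–S(3,7)≠ N(3,6)–N(4,6)= S(3,7)–N(4,7)≠  → 7/13 unlike.
Row 4: S(4,1)–N(4,2)≠ S(4,1)–S(5,1)= N(4,2)–S(4,3)≠ N(4,2)–S(5,2)≠ S(4,3)–N(4,4)≠ S(4,3)–N(5,3)≠ N(4,4)–N(4,5)= N(4,4)–N(5,4)= N(4,5)–N(4,6)= N(4,5)–N(5,5)= N(4,6)–N(4,7)= N(4,6)–N(5,6)= N(4,7)–S(5,7)≠  → 6/13 unlike.
Row 5: S(5,1)–S(5,2)= S(5,1)–N(6,1)≠ S(5,2)–N(5,3)≠ S(5,2)–S(6,2)= N(5,3)–N(5,4)= N(5,3)–S(6,3)≠ N(5,4)–N(5,5)= N(5,4)–N(6,4)= N(5,5)–N(5,6)= N(5,6)–S(5,7)≠ S(5,7)–N(6,7)≠  → 5/11 unlike.
Row 6: N(6,1)–S(6,2)≠ S(6,2)–S(6,3)= S(6,2)–S(7,2)= S(6,3)–N(6,4)≠ S(6,3)–S(7,3)= N(6,4)–N(7,4)= N(6,7)–N(7,7)=  → 2/7 unlike.
Row 7: S(7,2)–S(7,3)= S(7,3)–N(7,4)≠ N(7,4)–S(7,5)≠ S(7,5)–N(7,6)≠ N(7,6)–N(7,7)=  → 3/5 unlike.
Total adjacent occupied pairs: 62; unlike-type pairs: 28.

28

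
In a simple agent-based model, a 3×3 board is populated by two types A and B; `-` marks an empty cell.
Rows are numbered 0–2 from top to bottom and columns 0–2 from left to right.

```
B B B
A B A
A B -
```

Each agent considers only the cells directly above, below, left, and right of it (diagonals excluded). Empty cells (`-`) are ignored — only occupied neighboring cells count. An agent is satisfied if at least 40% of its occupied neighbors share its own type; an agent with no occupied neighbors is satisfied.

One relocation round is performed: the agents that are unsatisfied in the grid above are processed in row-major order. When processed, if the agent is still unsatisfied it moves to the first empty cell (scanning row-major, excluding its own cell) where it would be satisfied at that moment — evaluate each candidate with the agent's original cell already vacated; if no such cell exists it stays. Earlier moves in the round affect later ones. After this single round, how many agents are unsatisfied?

3

Initially unsatisfied (in order): (1,0), (1,2).
  (1,0) → (2,2).
  (1,2): no empty cell satisfies it; stays.
Resulting grid:
B B B
- B A
A B A
Unsatisfied now: (1,2), (2,0), (2,1).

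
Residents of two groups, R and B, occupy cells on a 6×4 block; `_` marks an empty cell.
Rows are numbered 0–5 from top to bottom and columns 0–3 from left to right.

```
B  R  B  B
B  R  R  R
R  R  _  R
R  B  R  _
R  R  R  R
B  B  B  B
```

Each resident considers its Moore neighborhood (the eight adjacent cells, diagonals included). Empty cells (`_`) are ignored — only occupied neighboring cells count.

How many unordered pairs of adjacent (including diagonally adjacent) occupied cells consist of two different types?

Scan each occupied cell's neighbors to the right and below (and the two forward diagonals) so each pair is counted once.
From row 0: 9 unlike of 13 pairs (running 9/13).
From row 1: 3 unlike of 10 pairs (running 12/23).
From row 2: 2 unlike of 7 pairs (running 14/30).
From row 3: 5 unlike of 10 pairs (running 19/40).
From row 4: 10 unlike of 13 pairs (running 29/53).
From row 5: 0 unlike of 3 pairs (running 29/56).
Total adjacent occupied pairs: 56; unlike-type pairs: 29.

29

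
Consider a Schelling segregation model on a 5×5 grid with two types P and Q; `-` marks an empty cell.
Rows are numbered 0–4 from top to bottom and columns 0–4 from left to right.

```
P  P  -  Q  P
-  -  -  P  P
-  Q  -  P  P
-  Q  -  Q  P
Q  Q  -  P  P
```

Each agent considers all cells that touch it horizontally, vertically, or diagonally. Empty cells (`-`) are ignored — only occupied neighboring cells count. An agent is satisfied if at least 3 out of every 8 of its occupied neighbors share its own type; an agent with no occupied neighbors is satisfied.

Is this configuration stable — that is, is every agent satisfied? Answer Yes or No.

No

Row 0: (0,0)P 1/1 ✓ · (0,1)P 1/1 ✓ · (0,3)Q 0/3 ✗ · (0,4)P 2/3 ✓
Row 1: (1,3)P 4/5 ✓ · (1,4)P 4/5 ✓
Row 2: (2,1)Q 1/1 ✓ · (2,3)P 4/5 ✓ · (2,4)P 4/5 ✓
Row 3: (3,1)Q 3/3 ✓ · (3,3)Q 0/5 ✗ · (3,4)P 4/5 ✓
Row 4: (4,0)Q 2/2 ✓ · (4,1)Q 2/2 ✓ · (4,3)P 2/3 ✓ · (4,4)P 2/3 ✓
For instance (0,3) has only 0/3 same-type neighbors, below 3/8.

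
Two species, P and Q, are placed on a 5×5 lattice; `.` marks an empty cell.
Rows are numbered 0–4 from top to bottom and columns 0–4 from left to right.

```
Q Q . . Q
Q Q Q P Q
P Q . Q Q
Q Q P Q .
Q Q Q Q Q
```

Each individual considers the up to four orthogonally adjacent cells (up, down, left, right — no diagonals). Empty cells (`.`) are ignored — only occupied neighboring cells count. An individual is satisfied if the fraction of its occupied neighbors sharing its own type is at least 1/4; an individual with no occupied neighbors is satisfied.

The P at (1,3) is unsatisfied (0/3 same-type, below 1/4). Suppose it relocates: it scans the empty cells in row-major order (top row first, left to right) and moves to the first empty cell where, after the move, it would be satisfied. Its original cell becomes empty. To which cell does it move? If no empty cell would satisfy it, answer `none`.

Vacating (1,3). Empty cells in order:
  (0,2): 0/2 same-type → still unsatisfied.
  (0,3): 0/1 same-type → still unsatisfied.
  (2,2): 1/4 same-type → satisfied — stop here.

(2,2)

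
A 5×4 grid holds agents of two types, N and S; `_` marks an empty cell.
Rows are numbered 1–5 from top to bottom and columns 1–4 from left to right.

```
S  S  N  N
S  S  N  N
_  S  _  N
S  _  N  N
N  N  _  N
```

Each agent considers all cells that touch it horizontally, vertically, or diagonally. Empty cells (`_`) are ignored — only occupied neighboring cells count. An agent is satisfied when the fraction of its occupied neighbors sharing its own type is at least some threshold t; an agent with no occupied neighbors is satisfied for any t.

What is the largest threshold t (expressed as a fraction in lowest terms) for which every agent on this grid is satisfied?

(1,1)S 3/3
(1,2)S 3/5
(1,3)N 3/5
(1,4)N 3/3
(2,1)S 4/4
(2,2)S 4/6
(2,3)N 4/7
(2,4)N 4/4
(3,2)S 3/5
(3,4)N 4/4
(4,1)S 1/3
(4,3)N 4/5
(4,4)N 3/3
(5,1)N 1/2
(5,2)N 2/3
(5,4)N 2/2
The smallest same-type fraction is 1/3 at (4,1), which reduces to 1/3. Any threshold above that leaves this agent unsatisfied.

1/3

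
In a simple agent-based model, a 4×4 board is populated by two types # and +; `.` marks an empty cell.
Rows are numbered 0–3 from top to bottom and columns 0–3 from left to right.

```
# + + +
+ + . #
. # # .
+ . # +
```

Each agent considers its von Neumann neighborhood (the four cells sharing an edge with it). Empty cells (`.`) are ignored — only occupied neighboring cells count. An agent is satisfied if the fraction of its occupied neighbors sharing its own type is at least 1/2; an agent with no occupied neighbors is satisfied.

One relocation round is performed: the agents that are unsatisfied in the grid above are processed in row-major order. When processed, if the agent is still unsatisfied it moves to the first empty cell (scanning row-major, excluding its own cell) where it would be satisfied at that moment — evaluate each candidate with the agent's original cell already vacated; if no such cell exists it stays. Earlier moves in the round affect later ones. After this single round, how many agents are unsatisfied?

Initially unsatisfied (in order): (0,0), (1,3), (3,3).
  (0,0) → (1,2).
  (1,3): now satisfied by earlier moves; stays.
  (3,3) → (0,0).
Resulting grid:
+ + + +
+ + # #
. # # .
+ . # .
All satisfied now.

0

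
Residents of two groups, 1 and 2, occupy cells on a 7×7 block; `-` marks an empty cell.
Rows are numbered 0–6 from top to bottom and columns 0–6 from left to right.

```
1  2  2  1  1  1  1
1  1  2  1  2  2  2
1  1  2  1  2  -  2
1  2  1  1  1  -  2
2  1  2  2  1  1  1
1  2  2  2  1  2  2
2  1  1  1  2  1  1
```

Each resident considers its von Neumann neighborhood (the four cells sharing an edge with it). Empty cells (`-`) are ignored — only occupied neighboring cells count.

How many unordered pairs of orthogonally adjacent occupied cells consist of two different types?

Scan each occupied cell's neighbors to the right and below so each pair is counted once.
Row 0: 1(0,0)–2(0,1)≠ 1(0,0)–1(1,0)= 2(0,1)–2(0,2)= 2(0,1)–1(1,1)≠ 2(0,2)–1(0,3)≠ 2(0,2)–2(1,2)= 1(0,3)–1(0,4)= 1(0,3)–1(1,3)= 1(0,4)–1(0,5)= 1(0,4)–2(1,4)≠ 1(0,5)–1(0,6)= 1(0,5)–2(1,5)≠ 1(0,6)–2(1,6)≠  → 6/13 unlike.
Row 1: 1(1,0)–1(1,1)= 1(1,0)–1(2,0)= 1(1,1)–2(1,2)≠ 1(1,1)–1(2,1)= 2(1,2)–1(1,3)≠ 2(1,2)–2(2,2)= 1(1,3)–2(1,4)≠ 1(1,3)–1(2,3)= 2(1,4)–2(1,5)= 2(1,4)–2(2,4)= 2(1,5)–2(1,6)= 2(1,6)–2(2,6)=  → 3/12 unlike.
Row 2: 1(2,0)–1(2,1)= 1(2,0)–1(3,0)= 1(2,1)–2(2,2)≠ 1(2,1)–2(3,1)≠ 2(2,2)–1(2,3)≠ 2(2,2)–1(3,2)≠ 1(2,3)–2(2,4)≠ 1(2,3)–1(3,3)= 2(2,4)–1(3,4)≠ 2(2,6)–2(3,6)=  → 6/10 unlike.
Row 3: 1(3,0)–2(3,1)≠ 1(3,0)–2(4,0)≠ 2(3,1)–1(3,2)≠ 2(3,1)–1(4,1)≠ 1(3,2)–1(3,3)= 1(3,2)–2(4,2)≠ 1(3,3)–1(3,4)= 1(3,3)–2(4,3)≠ 1(3,4)–1(4,4)= 2(3,6)–1(4,6)≠  → 7/10 unlike.
Row 4: 2(4,0)–1(4,1)≠ 2(4,0)–1(5,0)≠ 1(4,1)–2(4,2)≠ 1(4,1)–2(5,1)≠ 2(4,2)–2(4,3)= 2(4,2)–2(5,2)= 2(4,3)–1(4,4)≠ 2(4,3)–2(5,3)= 1(4,4)–1(4,5)= 1(4,4)–1(5,4)= 1(4,5)–1(4,6)= 1(4,5)–2(5,5)≠ 1(4,6)–2(5,6)≠  → 7/13 unlike.
Row 5: 1(5,0)–2(5,1)≠ 1(5,0)–2(6,0)≠ 2(5,1)–2(5,2)= 2(5,1)–1(6,1)≠ 2(5,2)–2(5,3)= 2(5,2)–1(6,2)≠ 2(5,3)–1(5,4)≠ 2(5,3)–1(6,3)≠ 1(5,4)–2(5,5)≠ 1(5,4)–2(6,4)≠ 2(5,5)–2(5,6)= 2(5,5)–1(6,5)≠ 2(5,6)–1(6,6)≠  → 10/13 unlike.
Row 6: 2(6,0)–1(6,1)≠ 1(6,1)–1(6,2)= 1(6,2)–1(6,3)= 1(6,3)–2(6,4)≠ 2(6,4)–1(6,5)≠ 1(6,5)–1(6,6)=  → 3/6 unlike.
Total adjacent occupied pairs: 77; unlike-type pairs: 42.

42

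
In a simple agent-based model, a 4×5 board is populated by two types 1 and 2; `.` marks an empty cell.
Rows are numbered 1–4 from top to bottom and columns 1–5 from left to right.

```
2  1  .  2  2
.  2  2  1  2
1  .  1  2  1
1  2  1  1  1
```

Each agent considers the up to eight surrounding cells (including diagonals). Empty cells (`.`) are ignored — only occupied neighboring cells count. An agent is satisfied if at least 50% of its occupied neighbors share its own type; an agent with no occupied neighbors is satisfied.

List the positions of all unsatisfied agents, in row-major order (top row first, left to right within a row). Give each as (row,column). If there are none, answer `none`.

(1,2), (2,2), (2,4), (3,1), (3,3), (3,4), (4,2)

Row 1: (1,1)2 1/2 ✓ · (1,2)1 0/3 ✗ · (1,4)2 3/4 ✓ · (1,5)2 2/3 ✓
Row 2: (2,2)2 2/5 ✗ · (2,3)2 3/6 ✓ · (2,4)1 2/7 ✗ · (2,5)2 3/5 ✓
Row 3: (3,1)1 1/3 ✗ · (3,3)1 3/7 ✗ · (3,4)2 2/8 ✗ · (3,5)1 3/5 ✓
Row 4: (4,1)1 1/2 ✓ · (4,2)2 0/4 ✗ · (4,3)1 2/4 ✓ · (4,4)1 4/5 ✓ · (4,5)1 2/3 ✓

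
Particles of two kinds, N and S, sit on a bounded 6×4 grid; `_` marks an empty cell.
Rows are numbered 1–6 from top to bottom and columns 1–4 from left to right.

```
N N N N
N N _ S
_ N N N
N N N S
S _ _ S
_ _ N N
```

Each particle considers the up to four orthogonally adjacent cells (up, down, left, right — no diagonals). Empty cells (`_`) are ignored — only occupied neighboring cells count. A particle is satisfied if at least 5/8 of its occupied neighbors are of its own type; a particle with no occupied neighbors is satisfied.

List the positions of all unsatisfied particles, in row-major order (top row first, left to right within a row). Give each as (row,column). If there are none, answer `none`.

(1,4), (2,4), (3,4), (4,1), (4,4), (5,1), (5,4), (6,4)

Row 1: (1,1)N 2/2 ✓ · (1,2)N 3/3 ✓ · (1,3)N 2/2 ✓ · (1,4)N 1/2 ✗
Row 2: (2,1)N 2/2 ✓ · (2,2)N 3/3 ✓ · (2,4)S 0/2 ✗
Row 3: (3,2)N 3/3 ✓ · (3,3)N 3/3 ✓ · (3,4)N 1/3 ✗
Row 4: (4,1)N 1/2 ✗ · (4,2)N 3/3 ✓ · (4,3)N 2/3 ✓ · (4,4)S 1/3 ✗
Row 5: (5,1)S 0/1 ✗ · (5,4)S 1/2 ✗
Row 6: (6,3)N 1/1 ✓ · (6,4)N 1/2 ✗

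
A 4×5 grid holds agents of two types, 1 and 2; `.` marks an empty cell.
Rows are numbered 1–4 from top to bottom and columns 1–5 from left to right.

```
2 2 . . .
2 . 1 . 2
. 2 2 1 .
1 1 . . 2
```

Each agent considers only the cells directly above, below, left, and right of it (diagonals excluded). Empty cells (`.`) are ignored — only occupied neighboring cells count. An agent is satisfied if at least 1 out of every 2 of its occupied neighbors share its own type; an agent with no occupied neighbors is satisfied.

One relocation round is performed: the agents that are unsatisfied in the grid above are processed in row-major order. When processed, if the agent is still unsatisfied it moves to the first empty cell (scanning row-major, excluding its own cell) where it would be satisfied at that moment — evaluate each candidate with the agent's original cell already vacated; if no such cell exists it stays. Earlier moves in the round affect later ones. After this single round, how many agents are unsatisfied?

0

Initially unsatisfied (in order): (2,3), (3,3), (3,4).
  (2,3) → (1,4).
  (3,3): now satisfied by earlier moves; stays.
  (3,4) → (1,3).
Resulting grid:
2 2 1 1 .
2 . . . 2
. 2 2 . .
1 1 . . 2
All satisfied now.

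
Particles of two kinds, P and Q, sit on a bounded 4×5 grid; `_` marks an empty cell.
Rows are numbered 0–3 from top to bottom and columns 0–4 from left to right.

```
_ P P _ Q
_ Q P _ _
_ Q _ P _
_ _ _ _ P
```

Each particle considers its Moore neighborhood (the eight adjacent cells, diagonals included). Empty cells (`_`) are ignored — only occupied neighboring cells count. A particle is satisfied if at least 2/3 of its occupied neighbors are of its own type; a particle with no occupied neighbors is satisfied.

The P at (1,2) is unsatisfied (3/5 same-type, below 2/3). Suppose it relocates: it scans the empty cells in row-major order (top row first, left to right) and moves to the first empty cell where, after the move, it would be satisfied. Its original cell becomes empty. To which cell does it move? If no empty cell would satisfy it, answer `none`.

(1,3)

Vacating (1,2). Empty cells in order:
  (0,0): 1/2 same-type → still unsatisfied.
  (0,3): 1/2 same-type → still unsatisfied.
  (1,0): 1/3 same-type → still unsatisfied.
  (1,3): 2/3 same-type → satisfied — stop here.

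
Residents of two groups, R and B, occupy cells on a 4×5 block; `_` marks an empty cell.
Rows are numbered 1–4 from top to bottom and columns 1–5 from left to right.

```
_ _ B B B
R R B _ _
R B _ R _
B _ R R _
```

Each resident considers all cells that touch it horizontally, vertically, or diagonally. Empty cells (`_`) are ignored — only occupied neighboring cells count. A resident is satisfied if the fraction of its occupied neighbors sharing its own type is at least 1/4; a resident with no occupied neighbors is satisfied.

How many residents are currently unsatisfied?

0

(1,3)B 2/3 ✓
(1,4)B 3/3 ✓
(1,5)B 1/1 ✓
(2,1)R 2/3 ✓
(2,2)R 2/5 ✓
(2,3)B 3/5 ✓
(3,1)R 2/4 ✓
(3,2)B 2/6 ✓
(3,4)R 2/3 ✓
(4,1)B 1/2 ✓
(4,3)R 2/3 ✓
(4,4)R 2/2 ✓
Every one meets the threshold.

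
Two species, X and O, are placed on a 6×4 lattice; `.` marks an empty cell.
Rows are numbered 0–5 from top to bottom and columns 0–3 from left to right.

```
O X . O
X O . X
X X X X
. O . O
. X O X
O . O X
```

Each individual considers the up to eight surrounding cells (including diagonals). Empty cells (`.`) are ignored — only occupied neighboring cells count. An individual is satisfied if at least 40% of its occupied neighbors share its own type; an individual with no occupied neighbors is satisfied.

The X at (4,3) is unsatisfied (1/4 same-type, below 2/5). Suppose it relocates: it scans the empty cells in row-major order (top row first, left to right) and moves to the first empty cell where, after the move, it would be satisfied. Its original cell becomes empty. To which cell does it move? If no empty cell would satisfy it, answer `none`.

Vacating (4,3). Empty cells in order:
  (0,2): 2/4 same-type → satisfied — stop here.

(0,2)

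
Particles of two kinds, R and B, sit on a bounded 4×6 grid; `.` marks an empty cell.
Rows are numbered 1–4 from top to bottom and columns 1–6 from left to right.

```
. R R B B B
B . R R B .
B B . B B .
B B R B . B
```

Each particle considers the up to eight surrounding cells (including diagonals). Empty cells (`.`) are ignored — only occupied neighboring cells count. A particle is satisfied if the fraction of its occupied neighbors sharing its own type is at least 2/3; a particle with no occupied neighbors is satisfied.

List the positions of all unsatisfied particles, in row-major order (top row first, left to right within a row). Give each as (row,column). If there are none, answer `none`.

(1,4), (2,3), (2,4), (3,4), (4,3)

Row 1: (1,2)R 2/3 ok · (1,3)R 3/4 ok · (1,4)B 2/5 unhappy · (1,5)B 3/4 ok · (1,6)B 2/2 ok
Row 2: (2,1)B 2/3 ok · (2,3)R 3/6 unhappy · (2,4)R 2/7 unhappy · (2,5)B 5/6 ok
Row 3: (3,1)B 4/4 ok · (3,2)B 4/6 ok · (3,4)B 3/6 unhappy · (3,5)B 4/5 ok
Row 4: (4,1)B 3/3 ok · (4,2)B 3/4 ok · (4,3)R 0/4 unhappy · (4,4)B 2/3 ok · (4,6)B 1/1 ok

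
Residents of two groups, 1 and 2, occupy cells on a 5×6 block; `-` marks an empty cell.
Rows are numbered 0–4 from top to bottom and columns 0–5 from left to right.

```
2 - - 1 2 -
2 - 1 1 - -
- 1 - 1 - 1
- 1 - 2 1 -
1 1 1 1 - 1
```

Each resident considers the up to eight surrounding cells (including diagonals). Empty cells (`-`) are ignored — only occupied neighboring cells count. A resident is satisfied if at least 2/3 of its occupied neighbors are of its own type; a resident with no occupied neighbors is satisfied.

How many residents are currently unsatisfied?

(0,0)2 1/1 satisfied
(0,3)1 2/3 satisfied
(0,4)2 0/2 not
(1,0)2 1/2 not
(1,2)1 4/4 satisfied
(1,3)1 3/4 satisfied
(2,1)1 2/3 satisfied
(2,3)1 3/4 satisfied
(2,5)1 1/1 satisfied
(3,1)1 4/4 satisfied
(3,3)2 0/4 not
(3,4)1 4/5 satisfied
(4,0)1 2/2 satisfied
(4,1)1 3/3 satisfied
(4,2)1 3/4 satisfied
(4,3)1 2/3 satisfied
(4,5)1 1/1 satisfied
Unsatisfied: (0,4), (1,0), (3,3) — 3 in total.

3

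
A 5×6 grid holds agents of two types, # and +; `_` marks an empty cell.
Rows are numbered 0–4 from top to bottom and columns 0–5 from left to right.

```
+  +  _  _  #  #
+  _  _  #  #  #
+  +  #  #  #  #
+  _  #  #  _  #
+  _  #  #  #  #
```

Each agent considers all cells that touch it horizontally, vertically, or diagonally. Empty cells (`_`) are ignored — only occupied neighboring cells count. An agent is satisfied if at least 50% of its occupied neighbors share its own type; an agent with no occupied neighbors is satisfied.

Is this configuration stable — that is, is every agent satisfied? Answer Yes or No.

Row 0: (0,0)+ 2/2 ✓ · (0,1)+ 2/2 ✓ · (0,4)# 4/4 ✓ · (0,5)# 3/3 ✓
Row 1: (1,0)+ 4/4 ✓ · (1,3)# 5/5 ✓ · (1,4)# 7/7 ✓ · (1,5)# 5/5 ✓
Row 2: (2,0)+ 3/3 ✓ · (2,1)+ 3/5 ✓ · (2,2)# 4/5 ✓ · (2,3)# 6/6 ✓ · (2,4)# 7/7 ✓ · (2,5)# 4/4 ✓
Row 3: (3,0)+ 3/3 ✓ · (3,2)# 5/6 ✓ · (3,3)# 7/7 ✓ · (3,5)# 4/4 ✓
Row 4: (4,0)+ 1/1 ✓ · (4,2)# 3/3 ✓ · (4,3)# 4/4 ✓ · (4,4)# 4/4 ✓ · (4,5)# 2/2 ✓
All meet the threshold, so the configuration is stable.

Yes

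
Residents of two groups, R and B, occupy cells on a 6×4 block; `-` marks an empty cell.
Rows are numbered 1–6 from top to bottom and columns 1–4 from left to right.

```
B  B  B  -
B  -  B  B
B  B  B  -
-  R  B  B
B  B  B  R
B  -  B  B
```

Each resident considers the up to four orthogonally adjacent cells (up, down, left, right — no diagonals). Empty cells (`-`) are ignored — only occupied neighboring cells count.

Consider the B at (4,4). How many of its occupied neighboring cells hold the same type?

1

Occupied neighbors of (4,4): (5,4)=R, (4,3)=B.
Same type (B): 1 of 2.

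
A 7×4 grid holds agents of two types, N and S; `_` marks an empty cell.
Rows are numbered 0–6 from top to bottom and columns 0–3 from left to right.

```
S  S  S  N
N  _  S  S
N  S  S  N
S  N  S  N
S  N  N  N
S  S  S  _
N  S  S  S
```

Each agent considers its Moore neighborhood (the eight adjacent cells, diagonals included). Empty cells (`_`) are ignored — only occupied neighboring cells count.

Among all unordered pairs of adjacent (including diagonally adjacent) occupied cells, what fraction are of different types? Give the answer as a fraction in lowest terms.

Scan each occupied cell's neighbors to the right and below (and the two forward diagonals) so each pair is counted once.
From row 0: 5 unlike of 10 pairs (running 5/10).
From row 1: 3 unlike of 8 pairs (running 8/18).
From row 2: 7 unlike of 13 pairs (running 15/31).
From row 3: 8 unlike of 13 pairs (running 23/44).
From row 4: 7 unlike of 11 pairs (running 30/55).
From row 5: 2 unlike of 10 pairs (running 32/65).
From row 6: 1 unlike of 3 pairs (running 33/68).
Total adjacent occupied pairs: 68; unlike-type pairs: 33.
33/68 is already in lowest terms.

33/68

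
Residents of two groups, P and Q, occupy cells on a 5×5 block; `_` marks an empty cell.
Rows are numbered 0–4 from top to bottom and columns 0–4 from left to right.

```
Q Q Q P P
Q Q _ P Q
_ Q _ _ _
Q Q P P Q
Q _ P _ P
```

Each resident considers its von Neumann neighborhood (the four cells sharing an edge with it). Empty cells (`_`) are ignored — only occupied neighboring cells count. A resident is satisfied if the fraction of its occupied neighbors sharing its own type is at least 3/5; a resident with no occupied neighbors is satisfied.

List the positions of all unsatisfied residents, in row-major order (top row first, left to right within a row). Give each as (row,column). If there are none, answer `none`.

(0,0)Q 2/2 satisfied
(0,1)Q 3/3 satisfied
(0,2)Q 1/2 not
(0,3)P 2/3 satisfied
(0,4)P 1/2 not
(1,0)Q 2/2 satisfied
(1,1)Q 3/3 satisfied
(1,3)P 1/2 not
(1,4)Q 0/2 not
(2,1)Q 2/2 satisfied
(3,0)Q 2/2 satisfied
(3,1)Q 2/3 satisfied
(3,2)P 2/3 satisfied
(3,3)P 1/2 not
(3,4)Q 0/2 not
(4,0)Q 1/1 satisfied
(4,2)P 1/1 satisfied
(4,4)P 0/1 not

(0,2), (0,4), (1,3), (1,4), (3,3), (3,4), (4,4)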